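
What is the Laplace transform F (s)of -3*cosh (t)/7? -3*s/ (7*s^2 - 7)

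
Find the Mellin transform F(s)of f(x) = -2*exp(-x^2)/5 -gamma(s/2)/5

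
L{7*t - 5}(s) 7/s^2 - 5/s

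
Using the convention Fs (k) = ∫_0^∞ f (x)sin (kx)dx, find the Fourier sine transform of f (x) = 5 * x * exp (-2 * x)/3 20 * k/ (3 * (k^2 + 4)^2)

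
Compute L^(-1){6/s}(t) 6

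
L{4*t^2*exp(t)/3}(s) 8/(3*(s - 1)^3)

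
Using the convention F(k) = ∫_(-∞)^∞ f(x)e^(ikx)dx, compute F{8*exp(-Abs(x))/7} 16/(7*(k^2 + 1))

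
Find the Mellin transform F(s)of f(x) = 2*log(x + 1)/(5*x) -2*pi*csc(pi*s)/(5*s - 5)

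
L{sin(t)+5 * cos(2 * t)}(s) 5 * s/(s^2+4)+1/(s^2+1)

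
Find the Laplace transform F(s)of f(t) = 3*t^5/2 180/s^6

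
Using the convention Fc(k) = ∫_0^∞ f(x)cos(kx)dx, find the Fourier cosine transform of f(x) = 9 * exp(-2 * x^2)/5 9 * sqrt(2) * sqrt(pi) * exp(-k^2/8)/20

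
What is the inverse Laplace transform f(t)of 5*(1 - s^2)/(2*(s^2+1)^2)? -5*t*cos(t)/2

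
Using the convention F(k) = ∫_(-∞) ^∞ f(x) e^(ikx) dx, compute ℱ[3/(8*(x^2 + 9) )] pi*exp(-3*Abs(k) ) /8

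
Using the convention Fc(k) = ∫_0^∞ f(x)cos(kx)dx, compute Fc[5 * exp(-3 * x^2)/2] 5 * sqrt(3) * sqrt(pi) * exp(-k^2/12)/12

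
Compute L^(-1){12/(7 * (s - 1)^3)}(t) 6 * t^2 * exp(t)/7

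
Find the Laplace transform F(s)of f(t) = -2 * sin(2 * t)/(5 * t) -2 * atan(2/s)/5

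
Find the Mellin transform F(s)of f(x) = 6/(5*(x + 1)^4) gamma(s)*gamma(4 - s)/5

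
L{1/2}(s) 1/(2*s)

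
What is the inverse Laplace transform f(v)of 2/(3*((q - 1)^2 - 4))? exp(v)*sinh(2*v)/3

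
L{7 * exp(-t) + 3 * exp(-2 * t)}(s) 7/(s + 1) + 3/(s + 2)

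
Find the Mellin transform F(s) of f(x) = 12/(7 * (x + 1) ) 12 * pi * csc(pi * s) /7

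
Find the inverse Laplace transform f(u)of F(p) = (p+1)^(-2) u * exp(-u)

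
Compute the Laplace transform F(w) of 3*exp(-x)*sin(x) 3/((w + 1) ^2 + 1) 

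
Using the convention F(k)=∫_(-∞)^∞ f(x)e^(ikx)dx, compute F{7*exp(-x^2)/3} 7*sqrt(pi)*exp(-k^2/4)/3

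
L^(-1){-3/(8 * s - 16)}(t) -3 * exp(2 * t)/8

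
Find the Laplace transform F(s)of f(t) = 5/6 5/(6 * s)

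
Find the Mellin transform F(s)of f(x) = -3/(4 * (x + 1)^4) pi * (s - 3) * (s - 2) * (s - 1)/(8 * sin(pi * s))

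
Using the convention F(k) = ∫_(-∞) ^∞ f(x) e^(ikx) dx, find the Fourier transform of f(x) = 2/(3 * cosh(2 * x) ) pi/(3 * cosh(pi * k/4) ) 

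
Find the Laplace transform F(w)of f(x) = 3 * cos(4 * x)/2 3 * w/(2 * (w^2+16))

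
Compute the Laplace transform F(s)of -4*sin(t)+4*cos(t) 4*s/(s^2+1) - 4/(s^2+1)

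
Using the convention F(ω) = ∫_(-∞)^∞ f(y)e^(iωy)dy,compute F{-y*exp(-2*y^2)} -sqrt(2)*I*sqrt(pi)*ω*exp(-ω^2/8)/8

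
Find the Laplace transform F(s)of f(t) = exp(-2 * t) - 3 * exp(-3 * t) 1/(s + 2) - 3/(s + 3)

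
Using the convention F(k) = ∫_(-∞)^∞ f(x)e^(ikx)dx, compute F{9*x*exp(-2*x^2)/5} 9*sqrt(2)*I*sqrt(pi)*k*exp(-k^2/8)/40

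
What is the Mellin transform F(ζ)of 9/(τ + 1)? 9 * pi * csc(pi * ζ)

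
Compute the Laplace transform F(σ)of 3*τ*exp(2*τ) 3/(σ - 2)^2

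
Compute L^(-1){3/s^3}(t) 3*t^2/2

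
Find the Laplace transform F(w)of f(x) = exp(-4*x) 1/(w + 4)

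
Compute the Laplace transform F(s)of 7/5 7/(5 * s)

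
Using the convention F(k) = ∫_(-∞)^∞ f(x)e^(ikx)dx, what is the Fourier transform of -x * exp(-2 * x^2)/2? -sqrt(2) * I * sqrt(pi) * k * exp(-k^2/8)/16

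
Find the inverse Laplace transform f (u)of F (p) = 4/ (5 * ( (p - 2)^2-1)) 4 * exp (2 * u) * sinh (u)/5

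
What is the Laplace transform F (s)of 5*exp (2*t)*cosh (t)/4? 5*(s - 2)/ (4*( (s - 2)^2-1))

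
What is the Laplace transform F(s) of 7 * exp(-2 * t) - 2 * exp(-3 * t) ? 7/(s + 2) - 2/(s + 3) 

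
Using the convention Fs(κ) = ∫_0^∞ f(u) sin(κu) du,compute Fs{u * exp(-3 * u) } 6 * κ/(κ^2 + 9) ^2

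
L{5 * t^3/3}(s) 10/s^4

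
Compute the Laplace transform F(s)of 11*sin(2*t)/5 22/(5*(s^2 + 4))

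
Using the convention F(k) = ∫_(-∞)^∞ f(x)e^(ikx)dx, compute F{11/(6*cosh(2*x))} 11*pi/(12*cosh(pi*k/4))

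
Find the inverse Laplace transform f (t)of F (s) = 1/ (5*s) 1/5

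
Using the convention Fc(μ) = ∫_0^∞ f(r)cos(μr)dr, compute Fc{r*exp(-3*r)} (9 - μ^2)/(μ^2+9)^2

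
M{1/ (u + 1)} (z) pi * csc (pi * z)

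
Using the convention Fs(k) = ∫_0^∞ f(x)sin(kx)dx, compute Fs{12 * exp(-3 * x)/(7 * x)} 12 * atan(k/3)/7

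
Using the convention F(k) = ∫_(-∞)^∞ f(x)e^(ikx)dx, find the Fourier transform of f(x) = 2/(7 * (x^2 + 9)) 2 * pi * exp(-3 * Abs(k))/21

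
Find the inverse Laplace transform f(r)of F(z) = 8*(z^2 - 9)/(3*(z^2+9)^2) 8*r*cos(3*r)/3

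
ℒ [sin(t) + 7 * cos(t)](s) 7 * s/(s^2 + 1) + 1/(s^2 + 1)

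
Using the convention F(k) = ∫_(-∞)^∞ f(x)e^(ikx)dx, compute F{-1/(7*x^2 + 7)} -pi*exp(-Abs(k))/7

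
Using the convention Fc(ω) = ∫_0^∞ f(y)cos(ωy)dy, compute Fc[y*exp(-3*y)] (9 - ω^2)/(ω^2 + 9)^2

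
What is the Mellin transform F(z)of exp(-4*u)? gamma(z)/4^z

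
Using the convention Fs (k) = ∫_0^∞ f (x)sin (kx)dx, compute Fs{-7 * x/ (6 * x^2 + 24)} -7 * pi * exp (-2 * k)/12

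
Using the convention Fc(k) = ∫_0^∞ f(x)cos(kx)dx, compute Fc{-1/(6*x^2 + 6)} -pi*exp(-k)/12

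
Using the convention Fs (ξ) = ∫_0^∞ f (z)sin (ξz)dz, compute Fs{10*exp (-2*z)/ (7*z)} 10*atan (ξ/2)/7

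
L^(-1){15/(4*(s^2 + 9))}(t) 5*sin(3*t)/4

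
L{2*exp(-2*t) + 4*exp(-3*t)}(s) 4/(s + 3) + 2/(s + 2)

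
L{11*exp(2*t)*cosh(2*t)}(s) 11*(s - 2)/(s*(s - 4))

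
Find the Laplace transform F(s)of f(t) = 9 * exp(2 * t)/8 9/(8 * (s - 2))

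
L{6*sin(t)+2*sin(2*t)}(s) 6/(s^2+1)+4/(s^2+4)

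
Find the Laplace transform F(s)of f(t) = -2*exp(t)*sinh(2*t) -4/((s - 1)^2 - 4)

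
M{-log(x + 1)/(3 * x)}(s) pi * csc(pi * s)/(3 * (s - 1))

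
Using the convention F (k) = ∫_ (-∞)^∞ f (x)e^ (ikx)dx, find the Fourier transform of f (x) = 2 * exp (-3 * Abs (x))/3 4/ (k^2 + 9)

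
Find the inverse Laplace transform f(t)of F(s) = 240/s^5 10 * t^4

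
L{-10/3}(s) -10/(3 * s)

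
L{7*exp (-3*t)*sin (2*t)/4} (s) 7/ (2*( (s + 3)^2 + 4))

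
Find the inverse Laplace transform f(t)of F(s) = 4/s 4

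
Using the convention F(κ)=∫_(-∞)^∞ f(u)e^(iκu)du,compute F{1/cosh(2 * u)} pi/(2 * cosh(pi * κ/4))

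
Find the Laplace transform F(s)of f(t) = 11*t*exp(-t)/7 11/(7*(s + 1)^2)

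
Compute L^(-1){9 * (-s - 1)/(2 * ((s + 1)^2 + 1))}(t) -9 * exp(-t) * cos(t)/2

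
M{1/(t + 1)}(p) pi*csc(pi*p)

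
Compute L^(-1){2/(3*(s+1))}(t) 2*exp(-t)/3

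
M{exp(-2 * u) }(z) gamma(z) /2^z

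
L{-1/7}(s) -1/(7 * s) 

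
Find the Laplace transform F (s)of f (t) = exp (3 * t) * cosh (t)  (s - 3)/ ( (s - 3)^2 - 1)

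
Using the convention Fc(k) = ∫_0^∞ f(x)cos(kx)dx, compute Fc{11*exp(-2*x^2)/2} 11*sqrt(2)*sqrt(pi)*exp(-k^2/8)/8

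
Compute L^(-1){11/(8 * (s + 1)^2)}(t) 11 * t * exp(-t)/8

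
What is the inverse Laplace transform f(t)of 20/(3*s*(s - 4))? 10*exp(2*t)*sinh(2*t)/3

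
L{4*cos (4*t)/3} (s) 4*s/ (3*(s^2 + 16))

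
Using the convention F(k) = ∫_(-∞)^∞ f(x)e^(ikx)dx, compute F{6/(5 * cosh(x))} 6 * pi/(5 * cosh(pi * k/2))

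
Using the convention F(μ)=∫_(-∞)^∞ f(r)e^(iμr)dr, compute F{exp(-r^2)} sqrt(pi)*exp(-μ^2/4)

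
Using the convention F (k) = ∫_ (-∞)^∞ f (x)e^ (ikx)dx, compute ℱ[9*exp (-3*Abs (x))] 54/ (k^2 + 9)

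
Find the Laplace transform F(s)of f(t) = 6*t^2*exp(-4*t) 12/(s + 4)^3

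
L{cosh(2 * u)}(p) p/(p^2 - 4)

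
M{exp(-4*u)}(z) gamma(z)/4^z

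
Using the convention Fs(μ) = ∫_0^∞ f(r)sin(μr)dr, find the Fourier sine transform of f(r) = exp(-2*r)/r atan(μ/2)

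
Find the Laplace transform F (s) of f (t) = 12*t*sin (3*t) 72*s/ (s^2+9) ^2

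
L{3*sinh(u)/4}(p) 3/(4*(p^2-1))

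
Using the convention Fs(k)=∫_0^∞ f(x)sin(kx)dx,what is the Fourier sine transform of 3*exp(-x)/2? 3*k/(2*(k^2 + 1))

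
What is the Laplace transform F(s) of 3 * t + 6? 6/s + 3/s^2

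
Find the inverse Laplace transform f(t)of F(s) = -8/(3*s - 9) -8*exp(3*t)/3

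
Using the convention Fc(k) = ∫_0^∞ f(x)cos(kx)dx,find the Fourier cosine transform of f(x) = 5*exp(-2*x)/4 5/(2*(k^2 + 4))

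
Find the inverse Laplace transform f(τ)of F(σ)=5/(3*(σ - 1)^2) 5*τ*exp(τ)/3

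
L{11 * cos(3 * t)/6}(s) 11 * s/(6 * (s^2+9))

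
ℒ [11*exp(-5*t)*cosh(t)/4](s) 11*(s+5)/(4*((s+5)^2-1))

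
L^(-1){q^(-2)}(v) v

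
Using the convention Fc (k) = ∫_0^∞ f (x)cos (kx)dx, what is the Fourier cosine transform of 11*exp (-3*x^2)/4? 11*sqrt (3)*sqrt (pi)*exp (-k^2/12)/24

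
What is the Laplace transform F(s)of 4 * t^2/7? 8/(7 * s^3)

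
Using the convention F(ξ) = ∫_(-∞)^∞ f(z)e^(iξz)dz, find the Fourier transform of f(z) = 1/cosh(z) pi/cosh(pi * ξ/2)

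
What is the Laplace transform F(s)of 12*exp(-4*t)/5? 12/(5*(s + 4))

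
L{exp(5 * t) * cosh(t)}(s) (s - 5)/((s - 5)^2-1)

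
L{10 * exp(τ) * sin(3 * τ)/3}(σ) 10/((σ - 1)^2 + 9)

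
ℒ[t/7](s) 1/(7*s^2)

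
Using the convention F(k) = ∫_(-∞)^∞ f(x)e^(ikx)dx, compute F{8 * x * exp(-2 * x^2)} sqrt(2) * I * sqrt(pi) * k * exp(-k^2/8)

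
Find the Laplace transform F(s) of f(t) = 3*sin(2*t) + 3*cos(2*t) 6/(s^2 + 4) + 3*s/(s^2 + 4) 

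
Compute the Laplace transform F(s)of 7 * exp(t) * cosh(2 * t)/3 7 * (s - 1)/(3 * ((s - 1)^2 - 4))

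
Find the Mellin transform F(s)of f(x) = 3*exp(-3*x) 3^(1 - s)*gamma(s)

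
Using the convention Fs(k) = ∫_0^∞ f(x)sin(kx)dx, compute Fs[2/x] pi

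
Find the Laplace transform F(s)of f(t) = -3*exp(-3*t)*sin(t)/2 -3/(2*(s + 3)^2 + 2)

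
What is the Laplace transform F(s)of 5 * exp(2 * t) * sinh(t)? 5/((s - 2)^2 - 1)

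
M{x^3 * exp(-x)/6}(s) gamma(s + 3)/6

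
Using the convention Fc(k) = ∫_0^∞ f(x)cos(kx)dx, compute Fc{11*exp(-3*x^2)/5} 11*sqrt(3)*sqrt(pi)*exp(-k^2/12)/30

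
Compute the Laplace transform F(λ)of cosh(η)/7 λ/(7 * (λ^2 - 1))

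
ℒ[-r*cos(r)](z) (1 - z^2)/(z^2 + 1)^2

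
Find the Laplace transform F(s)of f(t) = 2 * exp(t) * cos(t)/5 2 * (s - 1)/(5 * ((s - 1)^2 + 1))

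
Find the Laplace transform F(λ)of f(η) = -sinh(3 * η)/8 -3/(8 * λ^2 - 72)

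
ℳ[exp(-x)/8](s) gamma(s)/8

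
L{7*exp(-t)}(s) 7/(s + 1)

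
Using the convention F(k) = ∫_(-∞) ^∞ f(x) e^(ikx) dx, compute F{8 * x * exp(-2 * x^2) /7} sqrt(2) * I * sqrt(pi) * k * exp(-k^2/8) /7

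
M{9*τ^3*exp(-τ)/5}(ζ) 9*gamma(ζ + 3)/5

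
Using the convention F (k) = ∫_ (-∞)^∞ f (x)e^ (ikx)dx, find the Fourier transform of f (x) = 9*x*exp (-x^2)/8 9*I*sqrt (pi)*k*exp (-k^2/4)/16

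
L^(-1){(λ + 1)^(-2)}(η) η * exp(-η)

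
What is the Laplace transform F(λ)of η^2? 2/λ^3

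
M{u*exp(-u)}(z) gamma(z + 1)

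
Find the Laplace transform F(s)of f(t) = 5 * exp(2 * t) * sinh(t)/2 5/(2 * ((s - 2)^2 - 1))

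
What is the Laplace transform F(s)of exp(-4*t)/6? 1/(6*(s + 4))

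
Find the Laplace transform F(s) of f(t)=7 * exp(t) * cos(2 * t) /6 7 * (s - 1) /(6 * ((s - 1) ^2 + 4) ) 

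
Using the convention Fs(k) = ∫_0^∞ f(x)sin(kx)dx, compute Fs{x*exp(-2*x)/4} k/(k^2 + 4)^2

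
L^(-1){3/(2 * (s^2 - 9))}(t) sinh(3 * t)/2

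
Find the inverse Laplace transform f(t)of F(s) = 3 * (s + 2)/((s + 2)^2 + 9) 3 * exp(-2 * t) * cos(3 * t)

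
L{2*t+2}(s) 2/s+2/s^2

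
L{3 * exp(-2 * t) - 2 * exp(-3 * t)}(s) 3/(s + 2) - 2/(s + 3)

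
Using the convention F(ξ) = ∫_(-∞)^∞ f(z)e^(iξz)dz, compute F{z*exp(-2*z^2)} sqrt(2)*I*sqrt(pi)*ξ*exp(-ξ^2/8)/8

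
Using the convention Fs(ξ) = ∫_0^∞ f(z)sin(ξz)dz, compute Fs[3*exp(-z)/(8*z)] 3*atan(ξ)/8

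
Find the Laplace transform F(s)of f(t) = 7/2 7/(2 * s)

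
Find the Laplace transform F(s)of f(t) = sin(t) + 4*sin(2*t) 1/(s^2 + 1) + 8/(s^2 + 4)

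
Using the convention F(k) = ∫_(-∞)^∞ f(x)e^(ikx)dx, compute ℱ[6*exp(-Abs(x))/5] 12/(5*(k^2 + 1))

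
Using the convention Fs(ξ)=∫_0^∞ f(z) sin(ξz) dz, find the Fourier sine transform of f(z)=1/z pi/2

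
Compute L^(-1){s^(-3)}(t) t^2/2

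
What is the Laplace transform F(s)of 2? 2/s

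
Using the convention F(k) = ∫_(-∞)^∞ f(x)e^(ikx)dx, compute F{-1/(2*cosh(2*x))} -pi/(4*cosh(pi*k/4))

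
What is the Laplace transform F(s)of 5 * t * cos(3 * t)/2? 5 * (s^2 - 9)/(2 * (s^2 + 9)^2)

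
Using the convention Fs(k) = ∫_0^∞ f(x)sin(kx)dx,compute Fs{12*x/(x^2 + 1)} 6*pi*exp(-k)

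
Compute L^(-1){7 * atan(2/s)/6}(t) 7 * sin(2 * t)/(6 * t)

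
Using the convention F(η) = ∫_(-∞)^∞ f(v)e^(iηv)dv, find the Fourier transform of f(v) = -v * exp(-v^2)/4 -I * sqrt(pi) * η * exp(-η^2/4)/8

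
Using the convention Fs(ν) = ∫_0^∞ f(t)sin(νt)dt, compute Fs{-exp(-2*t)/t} -atan(ν/2)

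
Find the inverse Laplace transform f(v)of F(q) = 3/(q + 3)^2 3 * v * exp(-3 * v)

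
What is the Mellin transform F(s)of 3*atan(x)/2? -3*pi*sec(pi*s/2)/(4*s)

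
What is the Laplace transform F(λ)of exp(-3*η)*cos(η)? (λ + 3)/((λ + 3)^2 + 1)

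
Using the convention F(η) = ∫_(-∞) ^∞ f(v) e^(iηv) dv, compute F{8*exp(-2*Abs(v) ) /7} 32/(7*(η^2 + 4) ) 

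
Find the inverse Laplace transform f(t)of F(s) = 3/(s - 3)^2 3*t*exp(3*t)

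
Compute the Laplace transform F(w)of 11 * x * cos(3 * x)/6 11 * (w^2 - 9)/(6 * (w^2+9)^2)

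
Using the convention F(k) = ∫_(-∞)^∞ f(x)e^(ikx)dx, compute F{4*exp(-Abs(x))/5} 8/(5*(k^2 + 1))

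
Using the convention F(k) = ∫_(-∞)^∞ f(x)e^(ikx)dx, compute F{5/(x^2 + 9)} 5*pi*exp(-3*Abs(k))/3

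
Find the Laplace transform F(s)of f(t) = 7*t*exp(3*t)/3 7/(3*(s - 3)^2)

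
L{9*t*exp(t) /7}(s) 9/(7*(s - 1) ^2) 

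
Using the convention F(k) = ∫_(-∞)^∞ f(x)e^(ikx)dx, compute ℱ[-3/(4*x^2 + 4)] -3*pi*exp(-Abs(k))/4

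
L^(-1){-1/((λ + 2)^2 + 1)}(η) -exp(-2*η)*sin(η)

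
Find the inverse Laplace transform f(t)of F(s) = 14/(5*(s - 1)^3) 7*t^2*exp(t)/5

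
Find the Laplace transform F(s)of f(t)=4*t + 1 4/s^2 + 1/s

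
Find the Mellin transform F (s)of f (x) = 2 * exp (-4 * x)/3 2^ (1-2 * s) * gamma (s)/3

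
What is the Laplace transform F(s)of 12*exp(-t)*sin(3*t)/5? 36/(5*((s + 1)^2 + 9))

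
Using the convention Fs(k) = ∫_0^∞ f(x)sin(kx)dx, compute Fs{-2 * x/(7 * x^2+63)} -pi * exp(-3 * k)/7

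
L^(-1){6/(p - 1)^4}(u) u^3*exp(u)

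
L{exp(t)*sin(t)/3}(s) 1/(3*((s - 1)^2 + 1))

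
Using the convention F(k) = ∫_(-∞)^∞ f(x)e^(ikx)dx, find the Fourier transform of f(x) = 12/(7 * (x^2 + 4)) 6 * pi * exp(-2 * Abs(k))/7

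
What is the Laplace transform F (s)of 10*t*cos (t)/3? 10*(s^2-1)/ (3*(s^2 + 1)^2)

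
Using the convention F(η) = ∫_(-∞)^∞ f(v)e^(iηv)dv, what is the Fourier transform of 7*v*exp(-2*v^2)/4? 7*sqrt(2)*I*sqrt(pi)*η*exp(-η^2/8)/32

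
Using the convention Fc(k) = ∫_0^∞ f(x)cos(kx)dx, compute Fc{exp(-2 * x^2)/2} sqrt(2) * sqrt(pi) * exp(-k^2/8)/8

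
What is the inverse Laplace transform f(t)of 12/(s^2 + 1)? 12*sin(t)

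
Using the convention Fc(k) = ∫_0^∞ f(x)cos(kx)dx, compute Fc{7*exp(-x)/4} 7/(4*(k^2+1))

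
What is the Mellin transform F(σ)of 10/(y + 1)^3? 5*pi*(σ - 2)*(σ - 1)/sin(pi*σ)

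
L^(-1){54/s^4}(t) 9 * t^3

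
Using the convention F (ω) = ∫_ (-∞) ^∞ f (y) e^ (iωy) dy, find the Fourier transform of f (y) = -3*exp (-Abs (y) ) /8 -3/ (4*ω^2 + 4) 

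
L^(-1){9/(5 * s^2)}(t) 9 * t/5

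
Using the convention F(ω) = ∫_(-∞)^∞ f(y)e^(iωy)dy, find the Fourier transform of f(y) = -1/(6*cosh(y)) -pi/(6*cosh(pi*ω/2))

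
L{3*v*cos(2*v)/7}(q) 3*(q^2 - 4)/(7*(q^2 + 4)^2)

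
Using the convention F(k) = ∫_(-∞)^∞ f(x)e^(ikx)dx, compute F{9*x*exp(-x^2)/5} 9*I*sqrt(pi)*k*exp(-k^2/4)/10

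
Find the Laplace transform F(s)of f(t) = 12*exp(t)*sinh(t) 12/(s*(s - 2))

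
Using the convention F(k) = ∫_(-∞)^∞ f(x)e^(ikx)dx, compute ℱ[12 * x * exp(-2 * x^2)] 3 * sqrt(2) * I * sqrt(pi) * k * exp(-k^2/8)/2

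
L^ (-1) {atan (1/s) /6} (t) sin (t) / (6 * t) 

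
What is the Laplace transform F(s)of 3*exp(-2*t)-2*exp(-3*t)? 3/(s + 2)-2/(s + 3)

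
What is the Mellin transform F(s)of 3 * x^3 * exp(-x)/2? 3 * gamma(s + 3)/2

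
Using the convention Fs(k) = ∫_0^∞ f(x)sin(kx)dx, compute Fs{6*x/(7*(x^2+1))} 3*pi*exp(-k)/7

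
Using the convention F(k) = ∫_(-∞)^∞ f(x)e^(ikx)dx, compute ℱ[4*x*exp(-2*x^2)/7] sqrt(2)*I*sqrt(pi)*k*exp(-k^2/8)/14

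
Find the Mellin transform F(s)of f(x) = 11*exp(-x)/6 11*gamma(s)/6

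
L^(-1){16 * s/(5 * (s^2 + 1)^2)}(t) 8 * t * sin(t)/5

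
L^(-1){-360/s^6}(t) -3 * t^5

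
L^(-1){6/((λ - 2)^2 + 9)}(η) 2*exp(2*η)*sin(3*η)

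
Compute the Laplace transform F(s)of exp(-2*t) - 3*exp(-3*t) 1/(s + 2) - 3/(s + 3)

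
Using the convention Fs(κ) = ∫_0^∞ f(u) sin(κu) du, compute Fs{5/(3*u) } 5*pi/6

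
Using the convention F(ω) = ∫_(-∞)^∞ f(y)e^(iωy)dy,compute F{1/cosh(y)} pi/cosh(pi*ω/2)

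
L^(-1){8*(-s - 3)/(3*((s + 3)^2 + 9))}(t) -8*exp(-3*t)*cos(3*t)/3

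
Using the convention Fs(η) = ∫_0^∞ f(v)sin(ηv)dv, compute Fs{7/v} 7 * pi/2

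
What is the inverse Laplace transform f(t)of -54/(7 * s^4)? -9 * t^3/7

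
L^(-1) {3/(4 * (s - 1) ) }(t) 3 * exp(t) /4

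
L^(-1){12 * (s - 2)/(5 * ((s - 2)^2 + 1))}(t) 12 * exp(2 * t) * cos(t)/5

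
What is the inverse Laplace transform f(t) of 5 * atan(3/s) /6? 5 * sin(3 * t) /(6 * t) 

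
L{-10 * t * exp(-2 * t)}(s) -10/(s + 2)^2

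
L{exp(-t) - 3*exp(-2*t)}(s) 1/(s + 1) - 3/(s + 2)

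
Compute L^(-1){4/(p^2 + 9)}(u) 4*sin(3*u)/3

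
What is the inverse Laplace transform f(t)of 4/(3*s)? 4/3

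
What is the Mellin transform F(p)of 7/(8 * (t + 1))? 7 * pi * csc(pi * p)/8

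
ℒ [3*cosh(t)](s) 3*s/(s^2 - 1)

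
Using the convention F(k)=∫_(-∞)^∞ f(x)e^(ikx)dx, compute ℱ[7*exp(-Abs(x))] 14/(k^2 + 1)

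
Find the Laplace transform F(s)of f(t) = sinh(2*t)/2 1/(s^2 - 4)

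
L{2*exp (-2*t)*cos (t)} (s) 2*(s+2)/ ( (s+2)^2+1)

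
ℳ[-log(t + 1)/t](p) pi * csc(pi * p)/(p - 1)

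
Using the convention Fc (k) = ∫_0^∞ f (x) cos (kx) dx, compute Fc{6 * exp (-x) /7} 6/ (7 * (k^2 + 1) ) 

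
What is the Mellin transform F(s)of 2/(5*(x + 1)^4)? gamma(s)*gamma(4 - s)/15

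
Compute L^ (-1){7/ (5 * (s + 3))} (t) 7 * exp (-3 * t)/5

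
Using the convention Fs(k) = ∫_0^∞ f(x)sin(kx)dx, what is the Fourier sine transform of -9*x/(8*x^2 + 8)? -9*pi*exp(-k)/16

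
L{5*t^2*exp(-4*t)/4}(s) 5/(2*(s + 4)^3)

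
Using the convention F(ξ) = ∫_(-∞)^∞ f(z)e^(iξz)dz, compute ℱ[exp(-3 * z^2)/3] sqrt(3) * sqrt(pi) * exp(-ξ^2/12)/9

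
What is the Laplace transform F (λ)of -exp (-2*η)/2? -1/ (2*λ+4)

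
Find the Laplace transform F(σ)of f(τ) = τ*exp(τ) (σ - 1)^(-2)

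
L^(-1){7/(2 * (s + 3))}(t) 7 * exp(-3 * t)/2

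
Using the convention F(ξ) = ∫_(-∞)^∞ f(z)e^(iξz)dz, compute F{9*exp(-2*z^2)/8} 9*sqrt(2)*sqrt(pi)*exp(-ξ^2/8)/16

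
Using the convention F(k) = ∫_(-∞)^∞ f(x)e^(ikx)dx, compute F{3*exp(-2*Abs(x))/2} 6/(k^2 + 4)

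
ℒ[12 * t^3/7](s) 72/(7 * s^4)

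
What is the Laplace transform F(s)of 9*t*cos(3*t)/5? 9*(s^2 - 9)/(5*(s^2+9)^2)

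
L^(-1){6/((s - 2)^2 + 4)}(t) 3*exp(2*t)*sin(2*t)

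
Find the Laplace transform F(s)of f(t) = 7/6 7/(6 * s)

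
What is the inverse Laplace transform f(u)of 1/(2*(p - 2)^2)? u*exp(2*u)/2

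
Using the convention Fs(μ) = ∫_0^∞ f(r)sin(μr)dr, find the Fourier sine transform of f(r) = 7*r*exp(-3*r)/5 42*μ/(5*(μ^2 + 9)^2)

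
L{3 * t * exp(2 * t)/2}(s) 3/(2 * (s - 2)^2)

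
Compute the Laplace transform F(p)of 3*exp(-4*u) 3/(p+4)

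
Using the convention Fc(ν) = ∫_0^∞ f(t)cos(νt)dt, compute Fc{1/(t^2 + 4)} pi*exp(-2*ν)/4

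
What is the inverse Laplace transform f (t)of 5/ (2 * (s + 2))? 5 * exp (-2 * t)/2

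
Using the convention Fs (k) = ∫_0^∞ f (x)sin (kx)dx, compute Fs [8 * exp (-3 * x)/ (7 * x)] 8 * atan (k/3)/7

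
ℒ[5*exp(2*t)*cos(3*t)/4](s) 5*(s - 2)/(4*((s - 2)^2 + 9))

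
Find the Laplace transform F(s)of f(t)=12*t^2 24/s^3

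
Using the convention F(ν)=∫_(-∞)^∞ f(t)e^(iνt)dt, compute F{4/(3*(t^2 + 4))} 2*pi*exp(-2*Abs(ν))/3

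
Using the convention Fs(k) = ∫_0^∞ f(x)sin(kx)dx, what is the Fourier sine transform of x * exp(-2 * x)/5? 4 * k/(5 * (k^2 + 4)^2)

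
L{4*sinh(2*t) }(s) 8/(s^2 - 4) 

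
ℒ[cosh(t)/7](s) s/(7 * (s^2 - 1))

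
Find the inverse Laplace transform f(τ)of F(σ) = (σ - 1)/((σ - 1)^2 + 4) exp(τ)*cos(2*τ)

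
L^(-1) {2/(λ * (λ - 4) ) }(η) exp(2 * η) * sinh(2 * η) 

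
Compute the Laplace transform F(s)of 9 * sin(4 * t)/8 9/(2 * (s^2 + 16))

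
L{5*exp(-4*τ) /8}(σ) 5/(8*(σ + 4) ) 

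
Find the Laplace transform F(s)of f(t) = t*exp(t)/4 1/(4*(s - 1)^2)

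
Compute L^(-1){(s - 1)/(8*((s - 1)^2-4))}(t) exp(t)*cosh(2*t)/8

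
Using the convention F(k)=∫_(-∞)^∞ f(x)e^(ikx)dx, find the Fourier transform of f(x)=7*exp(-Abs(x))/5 14/(5*(k^2 + 1))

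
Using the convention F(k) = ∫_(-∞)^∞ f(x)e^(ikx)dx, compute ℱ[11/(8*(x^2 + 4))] 11*pi*exp(-2*Abs(k))/16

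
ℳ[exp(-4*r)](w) gamma(w)/4^w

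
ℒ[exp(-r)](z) 1/(z+1) 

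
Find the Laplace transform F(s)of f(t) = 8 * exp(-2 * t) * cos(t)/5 8 * (s + 2)/(5 * ((s + 2)^2 + 1))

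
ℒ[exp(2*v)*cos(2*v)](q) (q - 2)/((q - 2)^2 + 4)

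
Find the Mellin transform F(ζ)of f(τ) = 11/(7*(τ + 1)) 11*pi*csc(pi*ζ)/7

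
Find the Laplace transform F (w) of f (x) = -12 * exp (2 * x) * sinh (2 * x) -24/ (w * (w - 4) ) 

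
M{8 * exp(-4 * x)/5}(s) 2^(3-2 * s) * gamma(s)/5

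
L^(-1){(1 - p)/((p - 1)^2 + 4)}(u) -exp(u)*cos(2*u)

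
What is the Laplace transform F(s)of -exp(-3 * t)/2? -1/(2 * s + 6)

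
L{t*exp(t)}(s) (s - 1)^(-2)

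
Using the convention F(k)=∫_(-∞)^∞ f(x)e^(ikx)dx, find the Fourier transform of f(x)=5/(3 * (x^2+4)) 5 * pi * exp(-2 * Abs(k))/6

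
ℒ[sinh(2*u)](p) 2/(p^2 - 4)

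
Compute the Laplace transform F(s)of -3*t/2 -3/(2*s^2)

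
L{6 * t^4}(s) 144/s^5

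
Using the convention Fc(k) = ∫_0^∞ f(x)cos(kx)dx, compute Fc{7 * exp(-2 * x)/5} 14/(5 * (k^2 + 4))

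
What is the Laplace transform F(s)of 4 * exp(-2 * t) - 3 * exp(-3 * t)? 4/(s+2) - 3/(s+3)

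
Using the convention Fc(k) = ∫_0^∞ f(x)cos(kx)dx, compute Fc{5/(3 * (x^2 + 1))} 5 * pi * exp(-k)/6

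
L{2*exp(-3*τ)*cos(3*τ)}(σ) 2*(σ + 3)/((σ + 3)^2 + 9)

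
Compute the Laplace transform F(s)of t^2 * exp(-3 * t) 2/(s+3)^3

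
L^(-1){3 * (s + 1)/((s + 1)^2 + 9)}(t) 3 * exp(-t) * cos(3 * t)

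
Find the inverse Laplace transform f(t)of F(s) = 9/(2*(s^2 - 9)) 3*sinh(3*t)/2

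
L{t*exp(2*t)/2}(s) 1/(2*(s - 2)^2)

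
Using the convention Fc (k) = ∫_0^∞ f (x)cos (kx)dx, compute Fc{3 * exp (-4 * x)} 12/ (k^2 + 16)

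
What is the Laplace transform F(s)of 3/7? 3/(7*s)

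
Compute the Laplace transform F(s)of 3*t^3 18/s^4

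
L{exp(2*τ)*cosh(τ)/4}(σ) (σ - 2)/(4*((σ - 2)^2 - 1))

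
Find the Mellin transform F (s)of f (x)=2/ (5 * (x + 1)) 2 * pi * csc (pi * s)/5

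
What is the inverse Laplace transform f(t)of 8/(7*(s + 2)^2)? 8*t*exp(-2*t)/7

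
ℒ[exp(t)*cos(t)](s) (s - 1)/((s - 1)^2 + 1)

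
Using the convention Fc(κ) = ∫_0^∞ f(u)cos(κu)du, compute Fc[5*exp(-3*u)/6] 5/(2*(κ^2 + 9))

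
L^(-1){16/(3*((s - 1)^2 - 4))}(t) 8*exp(t)*sinh(2*t)/3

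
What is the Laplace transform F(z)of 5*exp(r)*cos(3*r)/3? 5*(z - 1)/(3*((z - 1)^2 + 9))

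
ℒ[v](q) q^(-2)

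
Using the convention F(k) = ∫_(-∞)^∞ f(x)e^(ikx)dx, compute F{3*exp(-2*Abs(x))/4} 3/(k^2 + 4)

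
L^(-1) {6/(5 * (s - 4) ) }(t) 6 * exp(4 * t) /5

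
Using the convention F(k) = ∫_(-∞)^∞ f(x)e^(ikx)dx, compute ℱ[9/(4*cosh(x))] 9*pi/(4*cosh(pi*k/2))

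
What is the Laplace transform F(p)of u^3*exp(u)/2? 3/(p - 1)^4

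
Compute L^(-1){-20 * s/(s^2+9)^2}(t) -10 * t * sin(3 * t)/3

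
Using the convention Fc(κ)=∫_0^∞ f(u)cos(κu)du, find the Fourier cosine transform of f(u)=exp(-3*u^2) sqrt(3)*sqrt(pi)*exp(-κ^2/12)/6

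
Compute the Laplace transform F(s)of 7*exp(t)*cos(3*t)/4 7*(s - 1)/(4*((s - 1)^2 + 9))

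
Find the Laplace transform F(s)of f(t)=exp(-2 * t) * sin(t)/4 1/(4 * ((s + 2)^2 + 1))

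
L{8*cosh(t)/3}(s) 8*s/(3*(s^2 - 1))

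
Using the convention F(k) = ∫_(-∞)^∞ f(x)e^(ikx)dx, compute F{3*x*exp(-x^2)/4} 3*I*sqrt(pi)*k*exp(-k^2/4)/8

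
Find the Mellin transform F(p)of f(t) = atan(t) -pi * sec(pi * p/2)/(2 * p)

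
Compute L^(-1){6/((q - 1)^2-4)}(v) 3 * exp(v) * sinh(2 * v)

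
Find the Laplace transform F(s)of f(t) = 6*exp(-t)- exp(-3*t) 6/(s + 1) - 1/(s + 3)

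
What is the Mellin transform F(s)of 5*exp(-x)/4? 5*gamma(s)/4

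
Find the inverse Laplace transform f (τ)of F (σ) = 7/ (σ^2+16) 7 * sin (4 * τ)/4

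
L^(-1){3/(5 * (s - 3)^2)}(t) 3 * t * exp(3 * t)/5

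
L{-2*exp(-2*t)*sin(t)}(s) -2/((s + 2)^2 + 1)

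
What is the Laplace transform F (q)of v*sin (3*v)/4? 3*q/ (2*(q^2 + 9)^2)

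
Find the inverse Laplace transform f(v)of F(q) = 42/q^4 7 * v^3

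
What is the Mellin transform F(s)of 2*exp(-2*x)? 2^(1 - s)*gamma(s)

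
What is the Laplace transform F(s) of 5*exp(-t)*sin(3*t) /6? 5/(2*((s + 1) ^2 + 9) ) 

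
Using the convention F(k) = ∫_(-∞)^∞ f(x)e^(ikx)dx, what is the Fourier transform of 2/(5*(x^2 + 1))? 2*pi*exp(-Abs(k))/5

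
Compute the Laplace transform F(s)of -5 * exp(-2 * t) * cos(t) 5 * (-s - 2)/((s + 2)^2 + 1)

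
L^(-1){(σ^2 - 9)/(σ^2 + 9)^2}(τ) τ*cos(3*τ)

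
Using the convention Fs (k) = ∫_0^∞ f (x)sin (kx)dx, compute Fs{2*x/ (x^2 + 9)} pi*exp (-3*k)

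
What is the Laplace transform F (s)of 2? 2/s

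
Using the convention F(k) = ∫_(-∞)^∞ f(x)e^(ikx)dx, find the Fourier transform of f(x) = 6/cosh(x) 6*pi/cosh(pi*k/2)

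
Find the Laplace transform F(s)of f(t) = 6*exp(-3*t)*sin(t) 6/((s + 3)^2 + 1)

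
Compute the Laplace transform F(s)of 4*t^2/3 8/(3*s^3)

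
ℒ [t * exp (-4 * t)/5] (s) 1/ (5 * (s+4)^2)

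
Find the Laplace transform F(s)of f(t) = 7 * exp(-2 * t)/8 7/(8 * (s + 2))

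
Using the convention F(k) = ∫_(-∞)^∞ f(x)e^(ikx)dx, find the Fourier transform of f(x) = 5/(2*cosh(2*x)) 5*pi/(4*cosh(pi*k/4))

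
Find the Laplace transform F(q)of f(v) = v q^(-2)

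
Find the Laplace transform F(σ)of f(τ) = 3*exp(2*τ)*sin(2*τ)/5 6/(5*((σ - 2)^2 + 4))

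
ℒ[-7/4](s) -7/(4 * s)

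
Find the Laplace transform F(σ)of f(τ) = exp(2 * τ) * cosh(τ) (σ - 2)/((σ - 2)^2-1)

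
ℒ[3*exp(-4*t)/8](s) 3/(8*(s + 4))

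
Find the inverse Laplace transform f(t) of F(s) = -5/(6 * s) -5/6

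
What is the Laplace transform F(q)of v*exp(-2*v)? (q+2)^(-2)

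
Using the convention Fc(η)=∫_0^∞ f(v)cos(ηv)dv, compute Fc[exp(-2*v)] 2/(η^2+4)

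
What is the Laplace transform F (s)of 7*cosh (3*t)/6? 7*s/ (6*(s^2 - 9))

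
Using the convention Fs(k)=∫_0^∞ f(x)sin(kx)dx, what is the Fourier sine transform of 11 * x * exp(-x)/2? 11 * k/(k^2 + 1)^2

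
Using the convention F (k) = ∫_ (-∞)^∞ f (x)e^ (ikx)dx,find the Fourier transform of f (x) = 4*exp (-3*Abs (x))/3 8/ (k^2 + 9)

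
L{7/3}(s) 7/(3 * s)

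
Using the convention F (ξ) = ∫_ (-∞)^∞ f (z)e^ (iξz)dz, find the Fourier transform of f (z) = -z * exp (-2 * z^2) -sqrt (2) * I * sqrt (pi) * ξ * exp (-ξ^2/8)/8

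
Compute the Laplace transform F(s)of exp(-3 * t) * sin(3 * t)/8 3/(8 * ((s + 3)^2 + 9))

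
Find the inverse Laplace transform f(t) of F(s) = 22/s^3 11 * t^2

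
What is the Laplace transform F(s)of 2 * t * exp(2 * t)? 2/(s - 2)^2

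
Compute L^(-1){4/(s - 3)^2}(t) 4 * t * exp(3 * t)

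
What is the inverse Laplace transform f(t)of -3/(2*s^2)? -3*t/2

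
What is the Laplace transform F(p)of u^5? 120/p^6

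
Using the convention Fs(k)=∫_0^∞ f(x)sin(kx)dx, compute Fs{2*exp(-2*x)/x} 2*atan(k/2)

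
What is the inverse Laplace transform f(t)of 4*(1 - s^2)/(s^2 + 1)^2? -4*t*cos(t)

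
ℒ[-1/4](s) -1/(4*s)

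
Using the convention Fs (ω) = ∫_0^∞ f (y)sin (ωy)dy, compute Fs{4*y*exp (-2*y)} 16*ω/ (ω^2 + 4)^2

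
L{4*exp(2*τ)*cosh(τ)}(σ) 4*(σ - 2)/((σ - 2)^2 - 1)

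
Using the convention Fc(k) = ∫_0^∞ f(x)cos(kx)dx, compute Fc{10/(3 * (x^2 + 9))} 5 * pi * exp(-3 * k)/9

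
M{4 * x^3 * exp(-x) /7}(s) 4 * gamma(s + 3) /7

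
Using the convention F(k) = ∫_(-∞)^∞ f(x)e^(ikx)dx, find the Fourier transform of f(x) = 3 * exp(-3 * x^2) sqrt(3) * sqrt(pi) * exp(-k^2/12)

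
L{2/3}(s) 2/(3 * s)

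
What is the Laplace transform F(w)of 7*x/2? 7/(2*w^2)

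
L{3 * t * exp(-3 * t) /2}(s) 3/(2 * (s+3) ^2) 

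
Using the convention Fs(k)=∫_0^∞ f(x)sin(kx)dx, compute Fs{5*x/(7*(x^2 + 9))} 5*pi*exp(-3*k)/14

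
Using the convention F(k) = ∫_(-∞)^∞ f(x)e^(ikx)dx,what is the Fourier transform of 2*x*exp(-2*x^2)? sqrt(2)*I*sqrt(pi)*k*exp(-k^2/8)/4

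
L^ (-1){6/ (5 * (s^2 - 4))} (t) 3 * sinh (2 * t)/5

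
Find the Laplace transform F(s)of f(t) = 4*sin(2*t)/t 4*atan(2/s)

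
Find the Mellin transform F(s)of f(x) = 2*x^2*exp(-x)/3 2*gamma(s + 2)/3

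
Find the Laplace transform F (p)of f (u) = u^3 6/p^4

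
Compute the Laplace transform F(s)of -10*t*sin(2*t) -40*s/(s^2 + 4)^2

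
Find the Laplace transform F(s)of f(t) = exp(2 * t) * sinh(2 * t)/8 1/(4 * s * (s - 4))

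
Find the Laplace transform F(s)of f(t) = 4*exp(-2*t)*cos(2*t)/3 4*(s + 2)/(3*((s + 2)^2 + 4))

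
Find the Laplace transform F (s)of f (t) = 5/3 5/ (3*s)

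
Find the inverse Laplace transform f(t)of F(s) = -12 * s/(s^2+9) -12 * cos(3 * t)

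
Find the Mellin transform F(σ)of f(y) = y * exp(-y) gamma(σ + 1)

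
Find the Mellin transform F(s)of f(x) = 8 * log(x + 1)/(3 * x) -8 * pi * csc(pi * s)/(3 * s - 3)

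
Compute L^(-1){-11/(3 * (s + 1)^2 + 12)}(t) -11 * exp(-t) * sin(2 * t)/6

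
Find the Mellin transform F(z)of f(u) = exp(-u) gamma(z)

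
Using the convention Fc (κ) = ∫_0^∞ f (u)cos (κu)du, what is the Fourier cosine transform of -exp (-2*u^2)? -sqrt (2)*sqrt (pi)*exp (-κ^2/8)/4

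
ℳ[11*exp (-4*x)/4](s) 11*gamma (s)/ (4*2^ (2*s))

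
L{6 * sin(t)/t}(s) 6 * atan(1/s)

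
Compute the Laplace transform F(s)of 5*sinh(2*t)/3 10/(3*(s^2 - 4))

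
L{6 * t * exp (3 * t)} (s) 6/ (s - 3)^2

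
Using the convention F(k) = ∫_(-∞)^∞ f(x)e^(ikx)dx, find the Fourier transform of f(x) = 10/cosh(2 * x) 5 * pi/cosh(pi * k/4)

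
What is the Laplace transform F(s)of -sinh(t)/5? -1/(5 * s^2 - 5)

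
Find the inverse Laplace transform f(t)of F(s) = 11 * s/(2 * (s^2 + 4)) 11 * cos(2 * t)/2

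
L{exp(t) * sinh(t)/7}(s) 1/(7 * s * (s - 2))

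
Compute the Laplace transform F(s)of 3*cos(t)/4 3*s/(4*(s^2 + 1))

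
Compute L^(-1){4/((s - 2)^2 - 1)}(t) 4 * exp(2 * t) * sinh(t)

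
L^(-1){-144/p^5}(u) -6*u^4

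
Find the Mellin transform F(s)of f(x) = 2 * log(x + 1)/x -2 * pi * csc(pi * s)/(s - 1)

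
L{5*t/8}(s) 5/(8*s^2)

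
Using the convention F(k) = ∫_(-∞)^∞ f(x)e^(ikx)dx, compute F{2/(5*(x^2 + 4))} pi*exp(-2*Abs(k))/5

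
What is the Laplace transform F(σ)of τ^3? 6/σ^4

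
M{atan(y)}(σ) -pi*sec(pi*σ/2)/(2*σ)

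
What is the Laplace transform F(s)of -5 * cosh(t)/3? -5 * s/(3 * s^2 - 3)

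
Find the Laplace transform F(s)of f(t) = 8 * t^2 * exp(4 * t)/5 16/(5 * (s - 4)^3)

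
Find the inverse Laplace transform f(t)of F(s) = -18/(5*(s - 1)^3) -9*t^2*exp(t)/5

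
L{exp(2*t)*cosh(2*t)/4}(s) (s - 2)/(4*s*(s - 4))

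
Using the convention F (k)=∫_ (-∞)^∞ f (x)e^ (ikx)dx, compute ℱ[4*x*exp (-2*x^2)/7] sqrt (2)*I*sqrt (pi)*k*exp (-k^2/8)/14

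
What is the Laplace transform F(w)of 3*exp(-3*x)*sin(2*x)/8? 3/(4*((w+3)^2+4))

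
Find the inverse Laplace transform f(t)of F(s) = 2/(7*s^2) 2*t/7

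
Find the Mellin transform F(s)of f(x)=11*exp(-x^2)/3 11*gamma(s/2)/6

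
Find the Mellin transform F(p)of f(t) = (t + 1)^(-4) gamma(p) * gamma(4 - p)/6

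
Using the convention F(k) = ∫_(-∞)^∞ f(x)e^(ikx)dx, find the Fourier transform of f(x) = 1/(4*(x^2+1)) pi*exp(-Abs(k))/4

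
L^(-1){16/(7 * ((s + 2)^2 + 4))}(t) 8 * exp(-2 * t) * sin(2 * t)/7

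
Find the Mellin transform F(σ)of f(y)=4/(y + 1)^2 -4 * pi * (σ - 1)/sin(pi * σ)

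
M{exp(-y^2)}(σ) gamma(σ/2)/2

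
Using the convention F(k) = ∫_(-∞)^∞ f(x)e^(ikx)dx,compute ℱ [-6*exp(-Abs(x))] -12/(k^2 + 1)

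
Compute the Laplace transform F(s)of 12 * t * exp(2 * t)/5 12/(5 * (s - 2)^2)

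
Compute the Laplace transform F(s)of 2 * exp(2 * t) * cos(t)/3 2 * (s - 2)/(3 * ((s - 2)^2 + 1))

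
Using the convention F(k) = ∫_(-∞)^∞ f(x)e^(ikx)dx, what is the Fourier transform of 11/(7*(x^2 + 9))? 11*pi*exp(-3*Abs(k))/21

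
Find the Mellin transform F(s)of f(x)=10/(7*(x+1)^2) -10*pi*(s - 1)/(7*sin(pi*s))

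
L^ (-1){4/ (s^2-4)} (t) 2 * sinh (2 * t)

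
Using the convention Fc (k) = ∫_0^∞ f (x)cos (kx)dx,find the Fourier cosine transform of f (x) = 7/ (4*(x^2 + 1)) 7*pi*exp (-k)/8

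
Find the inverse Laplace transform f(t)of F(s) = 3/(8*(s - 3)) 3*exp(3*t)/8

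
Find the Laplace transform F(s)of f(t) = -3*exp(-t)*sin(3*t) -9/((s + 1)^2 + 9)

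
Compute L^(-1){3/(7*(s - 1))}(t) 3*exp(t)/7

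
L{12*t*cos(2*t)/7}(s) 12*(s^2-4)/(7*(s^2 + 4)^2)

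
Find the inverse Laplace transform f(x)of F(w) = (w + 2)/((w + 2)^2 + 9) exp(-2*x)*cos(3*x)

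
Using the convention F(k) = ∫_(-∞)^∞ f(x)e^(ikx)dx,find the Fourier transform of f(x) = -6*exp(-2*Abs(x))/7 -24/(7*k^2+28)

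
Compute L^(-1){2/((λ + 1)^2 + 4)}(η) exp(-η)*sin(2*η)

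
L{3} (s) 3/s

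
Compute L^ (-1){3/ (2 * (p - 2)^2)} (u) 3 * u * exp (2 * u)/2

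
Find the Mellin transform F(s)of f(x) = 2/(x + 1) 2 * pi * csc(pi * s)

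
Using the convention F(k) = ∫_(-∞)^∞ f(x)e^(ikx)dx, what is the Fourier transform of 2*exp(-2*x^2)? sqrt(2)*sqrt(pi)*exp(-k^2/8)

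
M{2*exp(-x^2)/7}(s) gamma(s/2)/7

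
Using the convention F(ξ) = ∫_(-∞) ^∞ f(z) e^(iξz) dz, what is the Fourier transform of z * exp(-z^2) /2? I * sqrt(pi) * ξ * exp(-ξ^2/4) /4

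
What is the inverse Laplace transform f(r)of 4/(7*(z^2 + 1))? 4*sin(r)/7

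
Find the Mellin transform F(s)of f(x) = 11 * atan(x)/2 -11 * pi * sec(pi * s/2)/(4 * s)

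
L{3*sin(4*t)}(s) 12/(s^2 + 16)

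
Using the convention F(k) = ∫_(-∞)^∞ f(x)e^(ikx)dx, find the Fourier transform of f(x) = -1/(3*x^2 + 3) -pi*exp(-Abs(k))/3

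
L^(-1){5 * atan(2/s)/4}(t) 5 * sin(2 * t)/(4 * t)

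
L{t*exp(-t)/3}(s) 1/(3*(s + 1)^2)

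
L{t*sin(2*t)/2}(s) 2*s/(s^2+4)^2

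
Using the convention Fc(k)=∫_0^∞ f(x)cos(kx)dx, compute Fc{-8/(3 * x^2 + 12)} -2 * pi * exp(-2 * k)/3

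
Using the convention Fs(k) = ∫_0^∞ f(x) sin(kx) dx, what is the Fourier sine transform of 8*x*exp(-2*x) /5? 32*k/(5*(k^2 + 4) ^2) 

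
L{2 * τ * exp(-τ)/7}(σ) 2/(7 * (σ + 1)^2)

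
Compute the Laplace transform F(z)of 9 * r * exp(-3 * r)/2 9/(2 * (z + 3)^2)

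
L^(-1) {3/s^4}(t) t^3/2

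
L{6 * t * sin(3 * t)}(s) 36 * s/(s^2+9)^2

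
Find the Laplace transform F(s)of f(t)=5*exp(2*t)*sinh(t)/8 5/(8*((s - 2)^2 - 1))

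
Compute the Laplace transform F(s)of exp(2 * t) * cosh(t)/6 (s - 2)/(6 * ((s - 2)^2 - 1))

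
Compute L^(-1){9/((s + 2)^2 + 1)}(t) 9*exp(-2*t)*sin(t)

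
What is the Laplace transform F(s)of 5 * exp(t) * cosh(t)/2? 5 * (s - 1)/(2 * s * (s - 2))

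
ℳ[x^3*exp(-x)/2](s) gamma(s + 3)/2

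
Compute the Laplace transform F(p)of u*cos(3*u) (p^2 - 9)/(p^2 + 9)^2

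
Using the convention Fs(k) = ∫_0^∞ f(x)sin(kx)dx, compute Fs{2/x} pi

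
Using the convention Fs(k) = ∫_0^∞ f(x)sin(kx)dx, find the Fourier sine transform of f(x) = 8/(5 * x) 4 * pi/5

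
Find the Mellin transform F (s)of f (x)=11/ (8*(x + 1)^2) -11*pi*(s - 1)/ (8*sin (pi*s))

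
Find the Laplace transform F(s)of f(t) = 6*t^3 36/s^4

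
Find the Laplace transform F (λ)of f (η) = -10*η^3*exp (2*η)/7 -60/ (7*(λ - 2)^4)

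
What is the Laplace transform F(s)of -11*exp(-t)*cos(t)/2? 11*(-s - 1)/(2*((s+1)^2+1))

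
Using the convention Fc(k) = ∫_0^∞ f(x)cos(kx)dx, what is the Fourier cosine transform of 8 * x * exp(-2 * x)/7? 8 * (4 - k^2)/(7 * (k^2 + 4)^2)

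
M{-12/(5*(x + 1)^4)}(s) 2*pi*(s - 3)*(s - 2)*(s - 1)/(5*sin(pi*s))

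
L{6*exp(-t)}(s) 6/(s + 1)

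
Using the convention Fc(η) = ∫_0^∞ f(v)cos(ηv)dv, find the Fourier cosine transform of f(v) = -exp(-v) -1/(η^2 + 1)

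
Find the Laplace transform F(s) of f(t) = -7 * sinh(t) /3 -7/(3 * s^2 - 3) 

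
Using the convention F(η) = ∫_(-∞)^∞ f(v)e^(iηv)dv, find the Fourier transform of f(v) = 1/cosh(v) pi/cosh(pi * η/2)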